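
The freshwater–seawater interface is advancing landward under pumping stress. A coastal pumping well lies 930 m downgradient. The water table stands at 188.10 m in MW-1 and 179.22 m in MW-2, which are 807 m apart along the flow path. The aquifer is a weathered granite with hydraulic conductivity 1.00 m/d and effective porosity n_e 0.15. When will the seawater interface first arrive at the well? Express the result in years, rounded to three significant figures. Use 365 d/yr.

34.7 years

Hydraulic gradient i = (188.10 − 179.22) / 807 = 8.88 / 807 = 0.01100
Specific discharge q = 1.00 × 0.01100 = 0.01100 m/d
v = Ki/n = 1.00·0.01100/0.15 = 0.07336 m/d
t = L / v = 930 / 0.07336 = 12680 d
   = 12680 / 365 = 34.7 yr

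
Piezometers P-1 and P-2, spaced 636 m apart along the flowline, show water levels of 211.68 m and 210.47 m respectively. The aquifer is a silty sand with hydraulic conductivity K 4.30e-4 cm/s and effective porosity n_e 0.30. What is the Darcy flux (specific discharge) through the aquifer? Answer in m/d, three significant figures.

7.07e-4 m/d

Hydraulic gradient i = (211.68 − 210.47) / 636 = 1.21 / 636 = 0.001903
K = 4.30e-4 cm/s × 864 = 0.3715 m/d
Darcy flux q = K·i = 0.3715 × 0.001903 = 7.068e-4 m/d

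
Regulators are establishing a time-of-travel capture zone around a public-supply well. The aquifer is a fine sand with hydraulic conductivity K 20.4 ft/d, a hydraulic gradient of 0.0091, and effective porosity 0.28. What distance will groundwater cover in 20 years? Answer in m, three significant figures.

K = 20.4 ft/d × 0.3048 = 6.218 m/d
q = Ki = 6.218 × 0.0091 = 0.05658 m/d
v = Ki/n = 6.218·0.0091/0.28 = 0.2021 m/d
T = 20 yr × 365 = 7300 d
L = v × T = 0.2021 × 7300 = 1475 m

1480 m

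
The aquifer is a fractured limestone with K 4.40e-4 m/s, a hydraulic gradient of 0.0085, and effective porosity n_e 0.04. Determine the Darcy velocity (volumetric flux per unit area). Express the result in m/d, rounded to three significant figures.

K = 4.40e-4 m/s × 86400 s/d = 38.02 m/d
q = Ki = 38.02 × 0.0085 = 0.3231 m/d

0.323 m/d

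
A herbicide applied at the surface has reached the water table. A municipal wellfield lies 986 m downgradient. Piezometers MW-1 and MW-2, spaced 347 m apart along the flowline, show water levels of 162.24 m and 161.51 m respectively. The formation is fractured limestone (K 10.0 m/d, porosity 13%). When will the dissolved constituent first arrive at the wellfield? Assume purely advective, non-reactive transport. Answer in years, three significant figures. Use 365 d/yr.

Hydraulic gradient i = (162.24 − 161.51) / 347 = 0.73 / 347 = 0.002104
q = Ki = 10.0 × 0.002104 = 0.02104 m/d
Average linear velocity = 0.02104 / 0.13 = 0.1618 m/d
t = L / v = 986 / 0.1618 = 6093 d
   = 6093 / 365 = 16.7 yr

16.7 years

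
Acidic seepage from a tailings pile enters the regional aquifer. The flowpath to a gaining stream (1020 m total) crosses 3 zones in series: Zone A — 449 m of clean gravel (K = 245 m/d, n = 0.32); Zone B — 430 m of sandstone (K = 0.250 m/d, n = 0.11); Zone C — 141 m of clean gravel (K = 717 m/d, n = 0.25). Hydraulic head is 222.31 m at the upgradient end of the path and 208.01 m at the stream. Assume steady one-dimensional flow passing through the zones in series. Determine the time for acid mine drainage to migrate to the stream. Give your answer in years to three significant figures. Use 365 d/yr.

74.6 years

Total head drop ΔH = 222.31 − 208.01 = 14.30 m
Steady 1-D flow in series ⇒ the Darcy flux q is identical in every zone and the zone head losses add (resistances L/K in series).
Σ(L/K) = 449/245 + 430/0.250 + 141/717 = 1.833 + 1720 + 0.1967 = 1722 d
q = ΔH / Σ(L/K) = 14.30 / 1722 = 0.008304 m/d (same in every zone)
Zone A: v = q/n = 0.008304/0.32 = 0.02595 m/d → t_A = 449/0.02595 = 17300 d
Zone B: v = q/n = 0.008304/0.11 = 0.07549 m/d → t_B = 430/0.07549 = 5696 d
Zone C: v = q/n = 0.008304/0.25 = 0.03322 m/d → t_C = 141/0.03322 = 4245 d
Total t = 17300 + 5696 + 4245 = 27240 d
   = 27240 / 365 = 74.6 yr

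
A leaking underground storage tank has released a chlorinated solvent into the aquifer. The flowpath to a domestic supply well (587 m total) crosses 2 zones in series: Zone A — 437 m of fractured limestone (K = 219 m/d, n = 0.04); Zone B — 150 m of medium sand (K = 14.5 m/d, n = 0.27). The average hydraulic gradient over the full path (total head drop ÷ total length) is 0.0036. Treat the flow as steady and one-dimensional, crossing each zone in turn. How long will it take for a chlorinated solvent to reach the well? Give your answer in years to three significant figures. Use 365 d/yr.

Steady 1-D flow in series ⇒ the Darcy flux q is identical in every zone and the zone head losses add (resistances L/K in series).
Σ(L/K) = 437/219 + 150/14.5 = 1.995 + 10.34 = 12.34 d
K_eq = L_total / Σ(L/K) = 587 / 12.34 = 47.57 m/d
q = K_eq · i = 47.57 × 0.0036 = 0.1712 m/d (same in every zone)
Zone A: v = q/n = 0.1712/0.04 = 4.281 m/d → t_A = 437/4.281 = 102.1 d
Zone B: v = q/n = 0.1712/0.27 = 0.6342 m/d → t_B = 150/0.6342 = 236.5 d
Total t = 102.1 + 236.5 = 338.6 d
   = 338.6 / 365 = 0.928 yr

0.928 years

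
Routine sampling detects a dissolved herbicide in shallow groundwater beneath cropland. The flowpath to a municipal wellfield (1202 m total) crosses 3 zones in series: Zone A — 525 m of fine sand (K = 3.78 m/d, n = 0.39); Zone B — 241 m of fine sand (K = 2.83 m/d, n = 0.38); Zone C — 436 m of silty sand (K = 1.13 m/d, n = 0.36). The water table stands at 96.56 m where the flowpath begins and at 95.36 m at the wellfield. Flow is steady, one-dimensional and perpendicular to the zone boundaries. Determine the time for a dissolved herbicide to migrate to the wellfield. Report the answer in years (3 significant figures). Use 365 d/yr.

Total head drop ΔH = 96.56 − 95.36 = 1.20 m
Steady 1-D flow in series ⇒ the Darcy flux q is identical in every zone and the zone head losses add (resistances L/K in series).
Σ(L/K) = 525/3.78 + 241/2.83 + 436/1.13 = 138.9 + 85.16 + 385.8 = 609.9 d
q = ΔH / Σ(L/K) = 1.20 / 609.9 = 0.001968 m/d (same in every zone)
Zone A: v = q/n = 0.001968/0.39 = 0.005045 m/d → t_A = 525/0.005045 = 104100 d
Zone B: v = q/n = 0.001968/0.38 = 0.005178 m/d → t_B = 241/0.005178 = 46540 d
Zone C: v = q/n = 0.001968/0.36 = 0.005465 m/d → t_C = 436/0.005465 = 79770 d
Total t = 104100 + 46540 + 79770 = 230400 d
   = 230400 / 365 = 631 yr

631 years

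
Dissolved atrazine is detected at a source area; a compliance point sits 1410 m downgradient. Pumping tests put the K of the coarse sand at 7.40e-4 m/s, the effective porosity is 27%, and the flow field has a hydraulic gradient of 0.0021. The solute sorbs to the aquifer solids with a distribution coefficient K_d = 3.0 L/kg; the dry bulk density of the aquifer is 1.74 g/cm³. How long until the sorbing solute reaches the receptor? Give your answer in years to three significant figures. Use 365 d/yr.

158 years

K = 7.40e-4 m/s × 86400 s/d = 63.94 m/d
q = Ki = 63.94 × 0.0021 = 0.1343 m/d
v = Ki/n = 63.94·0.0021/0.27 = 0.4973 m/d
Retardation R = 1 + ρ_b·K_d/n = 1 + 1.74×3.0/0.27 = 20.33
Contaminant velocity v_c = v/R = 0.4973/20.33 = 0.02446 m/d
t = L/v_c = 1410/0.02446 = 57650 d
   = 57650/365 = 158 yr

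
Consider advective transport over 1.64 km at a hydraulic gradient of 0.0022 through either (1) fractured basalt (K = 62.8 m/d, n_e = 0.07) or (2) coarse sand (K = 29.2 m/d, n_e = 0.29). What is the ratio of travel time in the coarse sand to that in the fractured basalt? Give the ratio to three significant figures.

8.91

Unit 1 (fractured basalt): v = 62.8×0.0022/0.07 = 1.974 m/d, t = 1640/1.974 = 830.9 d
Unit 2 (coarse sand): v = 29.2×0.0022/0.29 = 0.2215 m/d, t = 1640/0.2215 = 7403 d
t(coarse sand) / t(fractured basalt) = 7403/830.9 = 8.91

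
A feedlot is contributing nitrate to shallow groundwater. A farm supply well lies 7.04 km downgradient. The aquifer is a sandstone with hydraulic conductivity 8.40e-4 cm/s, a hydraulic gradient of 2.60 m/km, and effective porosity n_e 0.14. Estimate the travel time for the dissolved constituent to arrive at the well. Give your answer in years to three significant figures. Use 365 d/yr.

1430 years

K = 8.40e-4 cm/s × 864 = 0.7258 m/d
q = Ki = 0.7258 × 0.0026 = 0.001887 m/d
v_s = q/n_e = 0.001887/0.14 = 0.01348 m/d
L = 7.04 km = 7040 m
t = L / v = 7040 / 0.01348 = 522300 d
   = 522300 / 365 = 1430 yr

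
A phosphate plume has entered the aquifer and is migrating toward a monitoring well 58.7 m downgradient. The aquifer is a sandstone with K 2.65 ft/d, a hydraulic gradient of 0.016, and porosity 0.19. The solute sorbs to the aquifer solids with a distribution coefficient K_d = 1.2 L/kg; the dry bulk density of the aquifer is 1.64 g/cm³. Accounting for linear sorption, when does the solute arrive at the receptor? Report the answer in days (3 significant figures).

9800 days

K = 2.65 ft/d × 0.3048 = 0.8077 m/d
Darcy flux q = K·i = 0.8077 × 0.016 = 0.01292 m/d
v_s = q/n_e = 0.01292/0.19 = 0.06802 m/d
Retardation R = 1 + ρ_b·K_d/n = 1 + 1.64×1.2/0.19 = 11.36
Contaminant velocity v_c = v/R = 0.06802/11.36 = 0.005989 m/d
t = L/v_c = 58.7/0.005989 = 9802 d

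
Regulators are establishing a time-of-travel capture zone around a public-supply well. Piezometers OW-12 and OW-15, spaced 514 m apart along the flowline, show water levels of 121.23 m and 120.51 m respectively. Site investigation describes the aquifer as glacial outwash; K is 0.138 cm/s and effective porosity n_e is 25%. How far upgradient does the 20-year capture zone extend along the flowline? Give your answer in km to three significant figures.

Hydraulic gradient i = (121.23 − 120.51) / 514 = 0.72 / 514 = 0.001401
K = 0.138 cm/s × 864 = 119.2 m/d
Specific discharge q = 119.2 × 0.001401 = 0.1670 m/d
v_s = q/n_e = 0.1670/0.25 = 0.6681 m/d
T = 20 yr × 365 = 7300 d
L = v × T = 0.6681 × 7300 = 4877 m
   = 4.88 km

4.88 km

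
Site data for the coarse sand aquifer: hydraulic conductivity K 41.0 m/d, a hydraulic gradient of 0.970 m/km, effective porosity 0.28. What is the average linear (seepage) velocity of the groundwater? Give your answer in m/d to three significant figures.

Darcy flux q = K·i = 41.0 × 9.7e-4 = 0.03977 m/d
Seepage velocity v = q / n = 0.03977 / 0.28 = 0.1420 m/d

0.142 m/d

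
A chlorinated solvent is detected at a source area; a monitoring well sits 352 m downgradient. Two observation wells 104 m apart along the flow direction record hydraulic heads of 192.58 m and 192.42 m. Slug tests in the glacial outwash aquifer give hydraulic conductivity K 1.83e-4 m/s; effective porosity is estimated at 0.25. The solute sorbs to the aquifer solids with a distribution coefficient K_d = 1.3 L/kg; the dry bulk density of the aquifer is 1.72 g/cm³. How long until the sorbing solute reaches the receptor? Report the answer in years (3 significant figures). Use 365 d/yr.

Hydraulic gradient i = (192.58 − 192.42) / 104 = 0.16 / 104 = 0.001538
K = 1.83e-4 m/s × 86400 s/d = 15.81 m/d
q = Ki = 15.81 × 0.001538 = 0.02432 m/d
v_s = q/n_e = 0.02432/0.25 = 0.09730 m/d
Retardation R = 1 + ρ_b·K_d/n = 1 + 1.72×1.3/0.25 = 9.944
Contaminant velocity v_c = v/R = 0.09730/9.944 = 0.009785 m/d
t = L/v_c = 352/0.009785 = 35970 d
   = 35970/365 = 98.6 yr

98.6 years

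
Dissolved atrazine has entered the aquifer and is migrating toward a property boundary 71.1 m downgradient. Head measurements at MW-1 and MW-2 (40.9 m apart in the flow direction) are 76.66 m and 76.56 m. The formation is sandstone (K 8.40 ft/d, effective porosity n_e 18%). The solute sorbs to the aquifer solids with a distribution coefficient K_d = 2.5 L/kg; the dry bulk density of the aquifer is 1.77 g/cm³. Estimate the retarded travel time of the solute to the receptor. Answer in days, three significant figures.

Hydraulic gradient i = (76.66 − 76.56) / 40.9 = 0.10 / 40.9 = 0.002445
K = 8.40 ft/d × 0.3048 = 2.560 m/d
Specific discharge q = 2.560 × 0.002445 = 0.006260 m/d
v_s = q/n_e = 0.006260/0.18 = 0.03478 m/d
Retardation R = 1 + ρ_b·K_d/n = 1 + 1.77×2.5/0.18 = 25.58
Contaminant velocity v_c = v/R = 0.03478/25.58 = 0.001359 m/d
t = L/v_c = 71.1/0.001359 = 52300 d

52300 days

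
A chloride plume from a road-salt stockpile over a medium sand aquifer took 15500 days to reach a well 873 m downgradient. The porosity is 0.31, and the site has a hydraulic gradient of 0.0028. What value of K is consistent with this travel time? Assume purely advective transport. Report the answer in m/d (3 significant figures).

6.24 m/d

v = L / t = 873 / 15500 = 0.05632 m/d
K = v · n / i = 0.05632 × 0.31 / 0.0028 = 6.24 m/d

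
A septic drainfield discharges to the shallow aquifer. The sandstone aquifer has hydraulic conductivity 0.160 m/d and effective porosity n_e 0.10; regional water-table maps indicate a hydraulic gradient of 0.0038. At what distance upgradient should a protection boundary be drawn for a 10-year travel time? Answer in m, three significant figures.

22.2 m

Darcy flux q = K·i = 0.160 × 0.0038 = 6.080e-4 m/d
Seepage velocity v = q / n = 6.080e-4 / 0.10 = 0.006080 m/d
T = 10 yr × 365 = 3650 d
L = v × T = 0.006080 × 3650 = 22.19 m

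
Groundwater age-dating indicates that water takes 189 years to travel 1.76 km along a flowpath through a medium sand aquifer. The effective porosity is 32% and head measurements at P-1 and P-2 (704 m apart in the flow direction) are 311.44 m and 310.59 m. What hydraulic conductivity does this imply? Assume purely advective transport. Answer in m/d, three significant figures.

6.76 m/d

Hydraulic gradient i = (311.44 − 310.59) / 704 = 0.85 / 704 = 0.001207
t = 189 years = 68990 d
L = 1.76 km = 1760 m
v = L / t = 1760 / 68990 = 0.02551 m/d
K = v · n / i = 0.02551 × 0.32 / 0.001207 = 6.76 m/d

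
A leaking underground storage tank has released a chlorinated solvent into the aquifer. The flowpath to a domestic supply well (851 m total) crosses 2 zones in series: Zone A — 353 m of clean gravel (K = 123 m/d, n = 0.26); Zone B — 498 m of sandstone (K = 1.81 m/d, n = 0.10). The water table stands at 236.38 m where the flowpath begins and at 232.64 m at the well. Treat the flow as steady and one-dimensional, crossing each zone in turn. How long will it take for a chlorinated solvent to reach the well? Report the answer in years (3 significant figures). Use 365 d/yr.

Total head drop ΔH = 236.38 − 232.64 = 3.74 m
Steady 1-D flow in series ⇒ the Darcy flux q is identical in every zone and the zone head losses add (resistances L/K in series).
Σ(L/K) = 353/123 + 498/1.81 = 2.870 + 275.1 = 278.0 d
q = ΔH / Σ(L/K) = 3.74 / 278.0 = 0.01345 m/d (same in every zone)
Zone A: v = q/n = 0.01345/0.26 = 0.05174 m/d → t_A = 353/0.05174 = 6822 d
Zone B: v = q/n = 0.01345/0.10 = 0.1345 m/d → t_B = 498/0.1345 = 3702 d
Total t = 6822 + 3702 = 10520 d
   = 10520 / 365 = 28.8 yr

28.8 years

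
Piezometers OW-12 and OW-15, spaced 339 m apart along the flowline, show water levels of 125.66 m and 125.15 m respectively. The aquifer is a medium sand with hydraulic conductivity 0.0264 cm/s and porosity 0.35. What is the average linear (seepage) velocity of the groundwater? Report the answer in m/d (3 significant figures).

0.0980 m/d

Hydraulic gradient i = (125.66 − 125.15) / 339 = 0.51 / 339 = 0.001504
K = 0.0264 cm/s × 864 = 22.81 m/d
Specific discharge q = 22.81 × 0.001504 = 0.03432 m/d
Average linear velocity = 0.03432 / 0.35 = 0.09804 m/d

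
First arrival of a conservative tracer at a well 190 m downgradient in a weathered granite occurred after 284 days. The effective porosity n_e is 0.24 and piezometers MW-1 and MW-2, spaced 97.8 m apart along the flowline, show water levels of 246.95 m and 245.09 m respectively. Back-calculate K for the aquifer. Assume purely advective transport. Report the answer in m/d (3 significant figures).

Hydraulic gradient i = (246.95 − 245.09) / 97.8 = 1.86 / 97.8 = 0.01902
v = L / t = 190 / 284 = 0.6690 m/d
K = v · n / i = 0.6690 × 0.24 / 0.01902 = 8.44 m/d

8.44 m/d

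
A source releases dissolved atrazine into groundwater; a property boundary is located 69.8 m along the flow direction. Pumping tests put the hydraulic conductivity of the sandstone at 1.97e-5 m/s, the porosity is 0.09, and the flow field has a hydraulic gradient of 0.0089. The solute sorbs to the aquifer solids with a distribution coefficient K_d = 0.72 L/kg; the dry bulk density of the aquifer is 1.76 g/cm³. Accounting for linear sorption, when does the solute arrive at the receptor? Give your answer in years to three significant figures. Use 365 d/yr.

K = 1.97e-5 m/s × 86400 s/d = 1.702 m/d
Darcy flux q = K·i = 1.702 × 0.0089 = 0.01515 m/d
v = Ki/n = 1.702·0.0089/0.09 = 0.1683 m/d
Retardation R = 1 + ρ_b·K_d/n = 1 + 1.76×0.72/0.09 = 15.08
Contaminant velocity v_c = v/R = 0.1683/15.08 = 0.01116 m/d
t = L/v_c = 69.8/0.01116 = 6254 d
   = 6254/365 = 17.1 yr

17.1 years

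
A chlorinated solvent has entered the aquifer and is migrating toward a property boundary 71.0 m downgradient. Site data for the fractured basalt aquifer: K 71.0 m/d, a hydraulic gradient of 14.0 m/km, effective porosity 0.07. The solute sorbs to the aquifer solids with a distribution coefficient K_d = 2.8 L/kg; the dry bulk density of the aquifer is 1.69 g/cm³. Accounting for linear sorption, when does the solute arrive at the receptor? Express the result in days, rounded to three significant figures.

Specific discharge q = 71.0 × 0.014 = 0.9940 m/d
Average linear velocity = 0.9940 / 0.07 = 14.20 m/d
Retardation R = 1 + ρ_b·K_d/n = 1 + 1.69×2.8/0.07 = 68.60
Contaminant velocity v_c = v/R = 14.20/68.60 = 0.2070 m/d
t = L/v_c = 71.0/0.2070 = 343.0 d

343 days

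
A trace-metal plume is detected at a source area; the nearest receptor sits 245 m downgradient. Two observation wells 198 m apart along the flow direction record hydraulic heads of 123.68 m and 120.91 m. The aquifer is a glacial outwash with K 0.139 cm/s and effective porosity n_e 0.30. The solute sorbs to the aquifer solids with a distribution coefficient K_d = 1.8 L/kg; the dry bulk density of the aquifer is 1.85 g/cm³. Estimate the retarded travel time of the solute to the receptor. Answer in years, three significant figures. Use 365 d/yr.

1.45 years

Hydraulic gradient i = (123.68 − 120.91) / 198 = 2.77 / 198 = 0.01399
K = 0.139 cm/s × 864 = 120.1 m/d
Darcy flux q = K·i = 120.1 × 0.01399 = 1.680 m/d
v = Ki/n = 120.1·0.01399/0.30 = 5.600 m/d
Retardation R = 1 + ρ_b·K_d/n = 1 + 1.85×1.8/0.30 = 12.10
Contaminant velocity v_c = v/R = 5.600/12.10 = 0.4628 m/d
t = L/v_c = 245/0.4628 = 529.3 d
   = 529.3/365 = 1.45 yr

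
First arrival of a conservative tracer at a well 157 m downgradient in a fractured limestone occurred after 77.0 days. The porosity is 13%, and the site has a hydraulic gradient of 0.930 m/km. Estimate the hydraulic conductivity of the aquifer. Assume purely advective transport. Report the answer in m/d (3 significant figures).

285 m/d

v = L / t = 157 / 77.0 = 2.039 m/d
K = v · n / i = 2.039 × 0.13 / 9.3e-4 = 285 m/d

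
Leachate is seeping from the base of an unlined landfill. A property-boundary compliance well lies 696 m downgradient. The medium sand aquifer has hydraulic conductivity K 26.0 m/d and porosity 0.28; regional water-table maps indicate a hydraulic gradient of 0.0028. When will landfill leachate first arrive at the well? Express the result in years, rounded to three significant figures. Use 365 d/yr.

Darcy flux q = K·i = 26.0 × 0.0028 = 0.07280 m/d
Seepage velocity v = q / n = 0.07280 / 0.28 = 0.2600 m/d
t = L / v = 696 / 0.2600 = 2677 d
   = 2677 / 365 = 7.33 yr

7.33 years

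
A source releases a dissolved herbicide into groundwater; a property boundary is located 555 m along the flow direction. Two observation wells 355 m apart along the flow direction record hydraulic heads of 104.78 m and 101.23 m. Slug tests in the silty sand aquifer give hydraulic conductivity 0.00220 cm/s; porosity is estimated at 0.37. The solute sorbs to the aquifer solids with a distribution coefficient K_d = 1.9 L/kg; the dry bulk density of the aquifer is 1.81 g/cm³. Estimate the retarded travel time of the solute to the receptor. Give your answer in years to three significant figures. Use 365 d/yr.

305 years

Hydraulic gradient i = (104.78 − 101.23) / 355 = 3.55 / 355 = 0.01000
K = 0.00220 cm/s × 864 = 1.901 m/d
Darcy flux q = K·i = 1.901 × 0.01000 = 0.01901 m/d
v = Ki/n = 1.901·0.01000/0.37 = 0.05137 m/d
Retardation R = 1 + ρ_b·K_d/n = 1 + 1.81×1.9/0.37 = 10.29
Contaminant velocity v_c = v/R = 0.05137/10.29 = 0.004990 m/d
t = L/v_c = 555/0.004990 = 111200 d
   = 111200/365 = 305 yr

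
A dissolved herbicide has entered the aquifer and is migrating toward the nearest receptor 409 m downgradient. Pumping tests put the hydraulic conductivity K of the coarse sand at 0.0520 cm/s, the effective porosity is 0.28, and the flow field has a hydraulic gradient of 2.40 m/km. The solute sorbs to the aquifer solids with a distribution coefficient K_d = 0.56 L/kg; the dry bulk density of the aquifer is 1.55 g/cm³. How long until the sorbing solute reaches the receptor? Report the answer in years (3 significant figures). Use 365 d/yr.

11.9 years

K = 0.0520 cm/s × 864 = 44.93 m/d
Specific discharge q = 44.93 × 0.0024 = 0.1078 m/d
v_s = q/n_e = 0.1078/0.28 = 0.3851 m/d
Retardation R = 1 + ρ_b·K_d/n = 1 + 1.55×0.56/0.28 = 4.100
Contaminant velocity v_c = v/R = 0.3851/4.100 = 0.09393 m/d
t = L/v_c = 409/0.09393 = 4354 d
   = 4354/365 = 11.9 yr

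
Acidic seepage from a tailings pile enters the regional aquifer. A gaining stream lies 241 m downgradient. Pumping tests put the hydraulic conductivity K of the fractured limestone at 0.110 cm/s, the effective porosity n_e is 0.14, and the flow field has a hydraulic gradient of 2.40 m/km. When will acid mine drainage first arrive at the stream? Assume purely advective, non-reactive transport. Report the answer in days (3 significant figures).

K = 0.110 cm/s × 864 = 95.04 m/d
q = Ki = 95.04 × 0.0024 = 0.2281 m/d
Seepage velocity v = q / n = 0.2281 / 0.14 = 1.629 m/d
t = L / v = 241 / 1.629 = 147.9 d

148 days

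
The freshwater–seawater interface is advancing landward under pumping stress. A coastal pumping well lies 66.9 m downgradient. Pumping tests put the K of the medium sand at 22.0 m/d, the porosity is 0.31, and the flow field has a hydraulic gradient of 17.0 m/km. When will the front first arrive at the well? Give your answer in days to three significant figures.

Darcy flux q = K·i = 22.0 × 0.017 = 0.3740 m/d
Average linear velocity = 0.3740 / 0.31 = 1.206 m/d
t = L / v = 66.9 / 1.206 = 55.45 d

55.5 days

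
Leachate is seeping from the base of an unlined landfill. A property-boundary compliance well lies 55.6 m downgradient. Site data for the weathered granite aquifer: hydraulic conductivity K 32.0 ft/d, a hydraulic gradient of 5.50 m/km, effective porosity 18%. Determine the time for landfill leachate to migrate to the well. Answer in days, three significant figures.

K = 32.0 ft/d × 0.3048 = 9.754 m/d
q = Ki = 9.754 × 0.0055 = 0.05364 m/d
v_s = q/n_e = 0.05364/0.18 = 0.2980 m/d
t = L / v = 55.6 / 0.2980 = 186.6 d

187 days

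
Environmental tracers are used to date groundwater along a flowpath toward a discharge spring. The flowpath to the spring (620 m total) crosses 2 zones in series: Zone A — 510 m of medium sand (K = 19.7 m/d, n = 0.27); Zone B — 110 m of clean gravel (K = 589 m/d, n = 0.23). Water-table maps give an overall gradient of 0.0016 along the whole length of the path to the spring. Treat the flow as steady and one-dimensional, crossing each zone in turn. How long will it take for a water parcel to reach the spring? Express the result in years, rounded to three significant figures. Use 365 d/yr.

11.7 years

Continuity: the same q passes through each zone, so ΔH = q·Σ(L_j/K_j) — the zones act as resistances in series.
Σ(L/K) = 510/19.7 + 110/589 = 25.89 + 0.1868 = 26.08 d
K_eq = L_total / Σ(L/K) = 620 / 26.08 = 23.78 m/d
q = K_eq · i = 23.78 × 0.0016 = 0.03804 m/d (same in every zone)
Zone A: v = q/n = 0.03804/0.27 = 0.1409 m/d → t_A = 510/0.1409 = 3619 d
Zone B: v = q/n = 0.03804/0.23 = 0.1654 m/d → t_B = 110/0.1654 = 665.0 d
Total t = 3619 + 665.0 = 4285 d
   = 4285 / 365 = 11.7 yr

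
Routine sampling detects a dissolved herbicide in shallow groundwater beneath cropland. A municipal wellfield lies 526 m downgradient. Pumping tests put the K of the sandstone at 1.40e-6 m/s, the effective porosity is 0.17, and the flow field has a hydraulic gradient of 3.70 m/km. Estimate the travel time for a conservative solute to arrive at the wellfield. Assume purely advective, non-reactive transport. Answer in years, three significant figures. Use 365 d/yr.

K = 1.40e-6 m/s × 86400 s/d = 0.1210 m/d
Darcy flux q = K·i = 0.1210 × 0.0037 = 4.476e-4 m/d
Average linear velocity = 4.476e-4 / 0.17 = 0.002633 m/d
t = L / v = 526 / 0.002633 = 199800 d
   = 199800 / 365 = 547 yr

547 years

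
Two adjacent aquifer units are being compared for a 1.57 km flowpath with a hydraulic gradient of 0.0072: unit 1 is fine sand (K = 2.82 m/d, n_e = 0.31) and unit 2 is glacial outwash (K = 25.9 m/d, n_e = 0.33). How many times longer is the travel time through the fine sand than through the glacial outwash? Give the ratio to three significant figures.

8.63

Unit 1 (fine sand): v = 2.82×0.0072/0.31 = 0.06550 m/d, t = 1570/0.06550 = 23970 d
Unit 2 (glacial outwash): v = 25.9×0.0072/0.33 = 0.5651 m/d, t = 1570/0.5651 = 2778 d
t(fine sand) / t(glacial outwash) = 23970/2778 = 8.63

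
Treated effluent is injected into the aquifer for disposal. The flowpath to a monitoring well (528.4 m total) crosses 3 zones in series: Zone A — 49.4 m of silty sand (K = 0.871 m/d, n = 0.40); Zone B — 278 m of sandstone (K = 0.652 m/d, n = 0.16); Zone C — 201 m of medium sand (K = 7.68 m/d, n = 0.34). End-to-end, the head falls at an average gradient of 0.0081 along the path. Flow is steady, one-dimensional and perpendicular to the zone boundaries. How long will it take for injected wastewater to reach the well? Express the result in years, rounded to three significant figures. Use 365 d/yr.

43.2 years

Steady 1-D flow in series ⇒ the Darcy flux q is identical in every zone and the zone head losses add (resistances L/K in series).
Σ(L/K) = 49.4/0.871 + 278/0.652 + 201/7.68 = 56.72 + 426.4 + 26.17 = 509.3 d
K_eq = L_total / Σ(L/K) = 528.4 / 509.3 = 1.038 m/d
q = K_eq · i = 1.038 × 0.0081 = 0.008404 m/d (same in every zone)
Zone A: v = q/n = 0.008404/0.40 = 0.02101 m/d → t_A = 49.4/0.02101 = 2351 d
Zone B: v = q/n = 0.008404/0.16 = 0.05253 m/d → t_B = 278/0.05253 = 5293 d
Zone C: v = q/n = 0.008404/0.34 = 0.02472 m/d → t_C = 201/0.02472 = 8132 d
Total t = 2351 + 5293 + 8132 = 15780 d
   = 15780 / 365 = 43.2 yr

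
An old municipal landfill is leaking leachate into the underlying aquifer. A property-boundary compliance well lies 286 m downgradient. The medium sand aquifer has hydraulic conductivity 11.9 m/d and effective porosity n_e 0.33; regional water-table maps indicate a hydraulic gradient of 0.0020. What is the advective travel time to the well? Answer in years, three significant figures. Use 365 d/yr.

10.9 years

q = Ki = 11.9 × 0.0020 = 0.02380 m/d
v = Ki/n = 11.9·0.0020/0.33 = 0.07212 m/d
t = L / v = 286 / 0.07212 = 3966 d
   = 3966 / 365 = 10.9 yr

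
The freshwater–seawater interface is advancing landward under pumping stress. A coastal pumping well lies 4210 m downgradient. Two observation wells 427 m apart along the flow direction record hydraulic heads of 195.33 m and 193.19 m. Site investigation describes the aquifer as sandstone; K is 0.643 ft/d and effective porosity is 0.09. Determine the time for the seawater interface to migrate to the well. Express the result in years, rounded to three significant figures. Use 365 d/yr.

1060 years

Hydraulic gradient i = (195.33 − 193.19) / 427 = 2.14 / 427 = 0.005012
K = 0.643 ft/d × 0.3048 = 0.1960 m/d
Darcy flux q = K·i = 0.1960 × 0.005012 = 9.822e-4 m/d
Seepage velocity v = q / n = 9.822e-4 / 0.09 = 0.01091 m/d
t = L / v = 4210 / 0.01091 = 385800 d
   = 385800 / 365 = 1060 yr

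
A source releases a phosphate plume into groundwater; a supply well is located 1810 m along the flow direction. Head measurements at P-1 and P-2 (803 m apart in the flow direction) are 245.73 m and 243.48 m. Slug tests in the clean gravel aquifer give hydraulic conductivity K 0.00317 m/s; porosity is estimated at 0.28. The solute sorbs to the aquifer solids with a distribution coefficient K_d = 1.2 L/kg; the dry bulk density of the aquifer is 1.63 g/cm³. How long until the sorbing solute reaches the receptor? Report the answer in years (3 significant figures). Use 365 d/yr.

14.4 years

Hydraulic gradient i = (245.73 − 243.48) / 803 = 2.25 / 803 = 0.002802
K = 0.00317 m/s × 86400 s/d = 273.9 m/d
Darcy flux q = K·i = 273.9 × 0.002802 = 0.7674 m/d
Seepage velocity v = q / n = 0.7674 / 0.28 = 2.741 m/d
Retardation R = 1 + ρ_b·K_d/n = 1 + 1.63×1.2/0.28 = 7.986
Contaminant velocity v_c = v/R = 2.741/7.986 = 0.3432 m/d
t = L/v_c = 1810/0.3432 = 5274 d
   = 5274/365 = 14.4 yr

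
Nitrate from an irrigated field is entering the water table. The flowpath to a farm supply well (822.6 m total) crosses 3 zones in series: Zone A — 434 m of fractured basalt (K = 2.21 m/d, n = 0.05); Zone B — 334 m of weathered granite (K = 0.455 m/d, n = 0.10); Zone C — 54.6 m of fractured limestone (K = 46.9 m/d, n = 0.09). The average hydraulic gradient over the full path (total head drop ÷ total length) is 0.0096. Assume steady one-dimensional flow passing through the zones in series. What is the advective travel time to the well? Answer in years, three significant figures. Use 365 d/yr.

19.4 years

For zones in series the flux q is common to all zones; the equivalent conductivity is the harmonic (thickness-weighted) mean, K_eq = L_total / Σ(L_j/K_j).
Σ(L/K) = 434/2.21 + 334/0.455 + 54.6/46.9 = 196.4 + 734.1 + 1.164 = 931.6 d
K_eq = L_total / Σ(L/K) = 822.6 / 931.6 = 0.8830 m/d
q = K_eq · i = 0.8830 × 0.0096 = 0.008477 m/d (same in every zone)
Zone A: v = q/n = 0.008477/0.05 = 0.1695 m/d → t_A = 434/0.1695 = 2560 d
Zone B: v = q/n = 0.008477/0.10 = 0.08477 m/d → t_B = 334/0.08477 = 3940 d
Zone C: v = q/n = 0.008477/0.09 = 0.09419 m/d → t_C = 54.6/0.09419 = 579.7 d
Total t = 2560 + 3940 + 579.7 = 7080 d
   = 7080 / 365 = 19.4 yr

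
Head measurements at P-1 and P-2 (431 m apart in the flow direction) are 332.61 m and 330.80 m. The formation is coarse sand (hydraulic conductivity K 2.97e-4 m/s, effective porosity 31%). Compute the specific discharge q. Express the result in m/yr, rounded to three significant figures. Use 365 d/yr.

39.3 m/yr

Hydraulic gradient i = (332.61 − 330.80) / 431 = 1.81 / 431 = 0.004200
K = 2.97e-4 m/s × 86400 s/d = 25.66 m/d
Darcy flux q = K·i = 25.66 × 0.004200 = 0.1078 m/d
   = 0.1078 × 365 = 39.3 m/yr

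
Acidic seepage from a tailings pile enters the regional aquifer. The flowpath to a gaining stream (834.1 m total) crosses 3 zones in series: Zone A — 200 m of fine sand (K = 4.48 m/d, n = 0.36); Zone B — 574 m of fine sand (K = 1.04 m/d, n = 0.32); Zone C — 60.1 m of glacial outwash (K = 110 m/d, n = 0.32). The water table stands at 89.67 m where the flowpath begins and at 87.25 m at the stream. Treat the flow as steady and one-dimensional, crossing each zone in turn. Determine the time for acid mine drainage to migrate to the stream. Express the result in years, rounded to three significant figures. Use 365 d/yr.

Total head drop ΔH = 89.67 − 87.25 = 2.42 m
Continuity: the same q passes through each zone, so ΔH = q·Σ(L_j/K_j) — the zones act as resistances in series.
Σ(L/K) = 200/4.48 + 574/1.04 + 60.1/110 = 44.64 + 551.9 + 0.5464 = 597.1 d
q = ΔH / Σ(L/K) = 2.42 / 597.1 = 0.004053 m/d (same in every zone)
Zone A: v = q/n = 0.004053/0.36 = 0.01126 m/d → t_A = 200/0.01126 = 17770 d
Zone B: v = q/n = 0.004053/0.32 = 0.01267 m/d → t_B = 574/0.01267 = 45320 d
Zone C: v = q/n = 0.004053/0.32 = 0.01267 m/d → t_C = 60.1/0.01267 = 4745 d
Total t = 17770 + 45320 + 4745 = 67830 d
   = 67830 / 365 = 186 yr

186 years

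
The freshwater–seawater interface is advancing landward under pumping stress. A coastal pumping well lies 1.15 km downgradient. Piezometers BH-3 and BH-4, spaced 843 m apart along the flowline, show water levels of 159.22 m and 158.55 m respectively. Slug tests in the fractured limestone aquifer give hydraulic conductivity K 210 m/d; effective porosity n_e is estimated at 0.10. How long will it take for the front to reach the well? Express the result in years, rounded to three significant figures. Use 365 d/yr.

Hydraulic gradient i = (159.22 − 158.55) / 843 = 0.67 / 843 = 7.948e-4
Specific discharge q = 210 × 7.948e-4 = 0.1669 m/d
v = Ki/n = 210·7.948e-4/0.10 = 1.669 m/d
L = 1.15 km = 1150 m
t = L / v = 1150 / 1.669 = 689.0 d
   = 689.0 / 365 = 1.89 yr

1.89 years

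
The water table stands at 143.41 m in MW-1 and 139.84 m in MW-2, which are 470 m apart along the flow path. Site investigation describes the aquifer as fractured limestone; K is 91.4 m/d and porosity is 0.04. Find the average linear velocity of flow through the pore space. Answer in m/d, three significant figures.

17.4 m/d

Hydraulic gradient i = (143.41 − 139.84) / 470 = 3.57 / 470 = 0.007596
q = Ki = 91.4 × 0.007596 = 0.6943 m/d
v_s = q/n_e = 0.6943/0.04 = 17.36 m/d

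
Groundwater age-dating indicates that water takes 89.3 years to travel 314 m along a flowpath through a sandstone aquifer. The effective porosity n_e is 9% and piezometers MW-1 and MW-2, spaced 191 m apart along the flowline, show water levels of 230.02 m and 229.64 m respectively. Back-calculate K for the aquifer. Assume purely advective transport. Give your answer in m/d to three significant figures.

Hydraulic gradient i = (230.02 − 229.64) / 191 = 0.38 / 191 = 0.001990
t = 89.3 years = 32590 d
v = L / t = 314 / 32590 = 0.009634 m/d
K = v · n / i = 0.009634 × 0.09 / 0.001990 = 0.436 m/d

0.436 m/d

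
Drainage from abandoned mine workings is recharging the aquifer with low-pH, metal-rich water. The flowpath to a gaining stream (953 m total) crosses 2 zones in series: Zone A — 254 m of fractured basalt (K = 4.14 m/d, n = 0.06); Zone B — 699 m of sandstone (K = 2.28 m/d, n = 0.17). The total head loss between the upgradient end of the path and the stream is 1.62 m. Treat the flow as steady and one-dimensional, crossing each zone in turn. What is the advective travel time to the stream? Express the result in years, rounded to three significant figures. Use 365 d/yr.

Continuity: the same q passes through each zone, so ΔH = q·Σ(L_j/K_j) — the zones act as resistances in series.
Σ(L/K) = 254/4.14 + 699/2.28 = 61.35 + 306.6 = 367.9 d
q = ΔH / Σ(L/K) = 1.62 / 367.9 = 0.004403 m/d (same in every zone)
Zone A: v = q/n = 0.004403/0.06 = 0.07338 m/d → t_A = 254/0.07338 = 3461 d
Zone B: v = q/n = 0.004403/0.17 = 0.02590 m/d → t_B = 699/0.02590 = 26990 d
Total t = 3461 + 26990 = 30450 d
   = 30450 / 365 = 83.4 yr

83.4 years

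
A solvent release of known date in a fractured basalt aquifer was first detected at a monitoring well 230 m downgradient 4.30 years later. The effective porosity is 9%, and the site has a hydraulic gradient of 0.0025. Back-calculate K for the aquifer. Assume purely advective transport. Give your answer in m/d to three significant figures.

5.28 m/d

t = 4.30 years = 1570 d
v = L / t = 230 / 1570 = 0.1465 m/d
K = v · n / i = 0.1465 × 0.09 / 0.0025 = 5.28 m/d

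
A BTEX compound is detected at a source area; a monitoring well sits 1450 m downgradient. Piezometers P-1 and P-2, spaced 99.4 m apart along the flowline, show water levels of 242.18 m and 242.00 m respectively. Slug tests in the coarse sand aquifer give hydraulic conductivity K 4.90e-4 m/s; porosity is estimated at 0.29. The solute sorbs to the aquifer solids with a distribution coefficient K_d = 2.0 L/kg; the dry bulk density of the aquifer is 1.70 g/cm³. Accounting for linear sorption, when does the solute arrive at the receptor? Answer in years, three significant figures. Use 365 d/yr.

191 years

Hydraulic gradient i = (242.18 − 242.00) / 99.4 = 0.18 / 99.4 = 0.001811
K = 4.90e-4 m/s × 86400 s/d = 42.34 m/d
Darcy flux q = K·i = 42.34 × 0.001811 = 0.07666 m/d
v_s = q/n_e = 0.07666/0.29 = 0.2644 m/d
Retardation R = 1 + ρ_b·K_d/n = 1 + 1.70×2.0/0.29 = 12.72
Contaminant velocity v_c = v/R = 0.2644/12.72 = 0.02078 m/d
t = L/v_c = 1450/0.02078 = 69790 d
   = 69790/365 = 191 yr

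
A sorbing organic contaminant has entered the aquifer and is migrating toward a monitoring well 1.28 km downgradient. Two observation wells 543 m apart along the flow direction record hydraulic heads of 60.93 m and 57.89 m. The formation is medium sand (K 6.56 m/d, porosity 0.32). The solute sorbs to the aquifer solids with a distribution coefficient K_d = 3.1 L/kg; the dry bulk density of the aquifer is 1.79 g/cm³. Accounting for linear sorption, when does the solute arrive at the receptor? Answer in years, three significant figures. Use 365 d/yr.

560 years

Hydraulic gradient i = (60.93 − 57.89) / 543 = 3.04 / 543 = 0.005599
q = Ki = 6.56 × 0.005599 = 0.03673 m/d
Average linear velocity = 0.03673 / 0.32 = 0.1148 m/d
Retardation R = 1 + ρ_b·K_d/n = 1 + 1.79×3.1/0.32 = 18.34
Contaminant velocity v_c = v/R = 0.1148/18.34 = 0.006258 m/d
L = 1.28 km = 1280 m
t = L/v_c = 1280/0.006258 = 204500 d
   = 204500/365 = 560 yr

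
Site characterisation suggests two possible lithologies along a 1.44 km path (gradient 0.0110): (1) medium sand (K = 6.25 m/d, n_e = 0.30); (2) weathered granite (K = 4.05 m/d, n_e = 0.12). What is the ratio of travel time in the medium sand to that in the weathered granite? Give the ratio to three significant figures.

1.62

Unit 1 (medium sand): v = 6.25×0.011/0.30 = 0.2292 m/d, t = 1440/0.2292 = 6284 d
Unit 2 (weathered granite): v = 4.05×0.011/0.12 = 0.3712 m/d, t = 1440/0.3712 = 3879 d
t(medium sand) / t(weathered granite) = 6284/3879 = 1.62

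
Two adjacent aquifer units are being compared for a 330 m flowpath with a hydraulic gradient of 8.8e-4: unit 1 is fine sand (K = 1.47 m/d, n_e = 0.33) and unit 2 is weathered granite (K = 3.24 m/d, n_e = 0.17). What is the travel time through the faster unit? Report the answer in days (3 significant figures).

19700 days

Unit 1 (fine sand): v = 1.47×8.8e-4/0.33 = 0.003920 m/d, t = 330/0.003920 = 84180 d
Unit 2 (weathered granite): v = 3.24×8.8e-4/0.17 = 0.01677 m/d, t = 330/0.01677 = 19680 d
Faster unit: t = 19700 d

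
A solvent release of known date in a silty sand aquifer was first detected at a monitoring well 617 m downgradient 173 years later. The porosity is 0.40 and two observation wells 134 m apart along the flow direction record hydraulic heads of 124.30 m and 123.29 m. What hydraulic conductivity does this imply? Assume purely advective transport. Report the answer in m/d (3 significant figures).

0.519 m/d

Hydraulic gradient i = (124.30 − 123.29) / 134 = 1.01 / 134 = 0.007537
t = 173 years = 63150 d
v = L / t = 617 / 63150 = 0.009771 m/d
K = v · n / i = 0.009771 × 0.40 / 0.007537 = 0.519 m/d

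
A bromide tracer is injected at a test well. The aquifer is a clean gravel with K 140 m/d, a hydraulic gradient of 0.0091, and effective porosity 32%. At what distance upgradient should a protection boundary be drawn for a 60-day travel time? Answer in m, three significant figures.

239 m

Darcy flux q = K·i = 140 × 0.0091 = 1.274 m/d
Average linear velocity = 1.274 / 0.32 = 3.981 m/d
L = v × T = 3.981 × 60 = 238.9 m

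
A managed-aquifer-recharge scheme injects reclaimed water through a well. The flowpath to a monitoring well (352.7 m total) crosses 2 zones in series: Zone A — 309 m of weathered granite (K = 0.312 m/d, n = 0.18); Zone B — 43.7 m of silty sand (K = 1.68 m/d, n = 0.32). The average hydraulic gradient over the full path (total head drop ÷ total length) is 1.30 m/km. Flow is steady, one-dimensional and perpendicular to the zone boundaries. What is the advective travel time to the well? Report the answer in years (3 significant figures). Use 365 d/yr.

423 years

Continuity: the same q passes through each zone, so ΔH = q·Σ(L_j/K_j) — the zones act as resistances in series.
Σ(L/K) = 309/0.312 + 43.7/1.68 = 990.4 + 26.01 = 1016 d
K_eq = L_total / Σ(L/K) = 352.7 / 1016 = 0.3470 m/d
q = K_eq · i = 0.3470 × 0.0013 = 4.511e-4 m/d (same in every zone)
Zone A: v = q/n = 4.511e-4/0.18 = 0.002506 m/d → t_A = 309/0.002506 = 123300 d
Zone B: v = q/n = 4.511e-4/0.32 = 0.001410 m/d → t_B = 43.7/0.001410 = 31000 d
Total t = 123300 + 31000 = 154300 d
   = 154300 / 365 = 423 yr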